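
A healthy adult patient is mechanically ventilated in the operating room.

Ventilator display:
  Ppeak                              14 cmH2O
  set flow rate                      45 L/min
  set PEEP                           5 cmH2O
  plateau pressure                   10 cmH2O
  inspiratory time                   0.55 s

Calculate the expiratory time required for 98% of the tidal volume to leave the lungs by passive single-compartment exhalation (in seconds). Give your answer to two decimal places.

Flow: 45 L/min ÷ 60 = 0.75 L/s.
Vt = flow × Ti = 0.75 L/s × 0.55 s × 1000 mL/L = 412.5 mL.
R = (PIP − Pplat)/V̇ = (14 − 10) / 0.75 = 4.0/0.75 = 5.333 cmH2O·s/L.
C = Vt/(Pplat − PEEP) = 412.5 / (10 − 5) = 412.5/5.0 = 82.5 mL/cmH2O.
τ = R × C = 5.333 × 0.0825 L/cmH2O = 0.44 s.
t = −τ·ln(1 − 0.98) = −0.44·ln(0.02) = 1.721 s.

1.72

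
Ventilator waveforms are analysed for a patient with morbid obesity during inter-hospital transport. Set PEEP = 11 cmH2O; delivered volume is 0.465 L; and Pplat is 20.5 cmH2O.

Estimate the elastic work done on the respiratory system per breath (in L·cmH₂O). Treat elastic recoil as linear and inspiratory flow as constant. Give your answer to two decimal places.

2.21

Elastic work ≈ ½ × (Pplat − PEEP) × Vt = 0.5 × (20.5 − 11) × 0.465 L = 0.5 × 9.5 × 0.465 = 2.209 L·cmH2O.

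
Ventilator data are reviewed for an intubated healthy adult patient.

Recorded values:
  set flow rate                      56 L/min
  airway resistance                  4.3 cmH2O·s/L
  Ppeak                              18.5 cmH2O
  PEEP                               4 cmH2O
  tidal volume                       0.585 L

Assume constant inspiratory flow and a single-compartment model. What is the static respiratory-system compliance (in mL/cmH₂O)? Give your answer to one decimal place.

Flow: 56 L/min ÷ 60 = 0.9333 L/s.
Equation of motion (constant flow): PIP = Vt/C + R·V̇ + PEEP.
Vt/C = PIP − R·V̇ − PEEP = 18.5 − 4.3×0.9333 − 4 = 18.5 − 4.013 − 4 = 10.487 cmH2O.
C = Vt / 10.487 = 585 / 10.487 = 55.783 mL/cmH2O.

55.8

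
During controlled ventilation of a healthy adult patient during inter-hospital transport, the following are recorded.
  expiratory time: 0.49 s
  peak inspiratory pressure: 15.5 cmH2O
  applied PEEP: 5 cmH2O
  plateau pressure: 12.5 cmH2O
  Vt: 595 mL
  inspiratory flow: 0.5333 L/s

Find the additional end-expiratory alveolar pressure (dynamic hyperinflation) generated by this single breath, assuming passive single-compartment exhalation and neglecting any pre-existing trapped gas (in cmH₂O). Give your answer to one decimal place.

2.5

R = (PIP − Pplat)/V̇ = (15.5 − 12.5) / 0.5333 = 3.0/0.5333 = 5.625 cmH2O·s/L.
C = Vt/(Pplat − PEEP) = 595.0 / (12.5 − 5) = 595.0/7.5 = 79.333 mL/cmH2O.
τ = R × C = 5.625 × 0.07933 L/cmH2O = 0.4462 s.
Fraction remaining = e^(−Te/τ) = e^(−0.49/0.4462) = 0.3335; trapped volume = 595.0 × 0.3335 = 198.43 mL.
Additional alveolar pressure from trapping ≈ V_trapped / C = 198.43 / 79.333 = 2.501 cmH2O.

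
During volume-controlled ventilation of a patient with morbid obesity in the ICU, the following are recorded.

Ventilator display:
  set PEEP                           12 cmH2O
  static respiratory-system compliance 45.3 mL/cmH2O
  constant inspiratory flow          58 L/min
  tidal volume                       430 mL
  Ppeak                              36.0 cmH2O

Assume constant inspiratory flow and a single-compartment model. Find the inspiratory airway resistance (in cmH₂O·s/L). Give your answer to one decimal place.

15.0

Flow: 58 L/min ÷ 60 = 0.9667 L/s.
Equation of motion (constant flow): PIP = Vt/C + R·V̇ + PEEP.
R·V̇ = PIP − Vt/C − PEEP = 36.0 − 430/45.3 − 12 = 36.0 − 9.492 − 12 = 14.508 cmH2O.
R = 14.508 / 0.9667 = 15.008 cmH2O·s/L.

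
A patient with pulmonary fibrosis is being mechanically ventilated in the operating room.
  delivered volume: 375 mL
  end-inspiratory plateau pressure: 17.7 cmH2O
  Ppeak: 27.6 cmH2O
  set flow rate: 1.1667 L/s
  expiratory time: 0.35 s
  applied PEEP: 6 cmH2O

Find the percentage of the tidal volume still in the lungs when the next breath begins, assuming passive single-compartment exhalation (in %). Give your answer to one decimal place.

R = (PIP − Pplat)/V̇ = (27.6 − 17.7) / 1.1667 = 9.9/1.1667 = 8.485 cmH2O·s/L.
C = Vt/(Pplat − PEEP) = 375.0 / (17.7 − 6) = 375.0/11.7 = 32.051 mL/cmH2O.
τ = R × C = 8.485 × 0.03205 L/cmH2O = 0.2719 s.
Fraction remaining at end-expiration = e^(−Te/τ) = e^(−0.35/0.2719) = 0.276 → 27.6%.

27.6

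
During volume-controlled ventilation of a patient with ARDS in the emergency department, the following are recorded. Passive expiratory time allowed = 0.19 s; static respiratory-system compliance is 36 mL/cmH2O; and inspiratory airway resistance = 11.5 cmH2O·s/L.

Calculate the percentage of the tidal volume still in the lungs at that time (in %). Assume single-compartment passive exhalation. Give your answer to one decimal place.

63.2

τ = R × C = 11.5 × 36 mL/cmH2O = 11.5 × 0.036 L/cmH2O = 0.414 s.
Passive exhalation: V(t)/V₀ = e^(−t/τ) = e^(−0.19/0.414) = 0.632.
Fraction remaining = 0.632 → 63.2%.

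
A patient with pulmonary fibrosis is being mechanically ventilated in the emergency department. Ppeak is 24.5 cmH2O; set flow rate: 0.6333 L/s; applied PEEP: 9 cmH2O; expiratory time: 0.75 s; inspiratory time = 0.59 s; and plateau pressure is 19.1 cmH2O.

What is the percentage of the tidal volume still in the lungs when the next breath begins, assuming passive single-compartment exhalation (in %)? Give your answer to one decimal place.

Vt = flow × Ti = 0.6333 L/s × 0.59 s × 1000 mL/L = 373.65 mL.
R = (PIP − Pplat)/V̇ = (24.5 − 19.1) / 0.6333 = 5.4/0.6333 = 8.527 cmH2O·s/L.
C = Vt/(Pplat − PEEP) = 373.65 / (19.1 − 9) = 373.65/10.1 = 36.995 mL/cmH2O.
τ = R × C = 8.527 × 0.037 L/cmH2O = 0.3155 s.
Fraction remaining at end-expiration = e^(−Te/τ) = e^(−0.75/0.3155) = 0.09281 → 9.281%.

9.3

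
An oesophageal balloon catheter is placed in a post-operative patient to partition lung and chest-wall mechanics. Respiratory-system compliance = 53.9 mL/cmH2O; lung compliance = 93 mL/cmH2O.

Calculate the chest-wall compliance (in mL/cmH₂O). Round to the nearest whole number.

128

1/Ccw = 1/Crs − 1/CL.
1/Ccw = 1/53.9 − 1/93 = 0.0078.
Ccw = 128.21 mL/cmH2O.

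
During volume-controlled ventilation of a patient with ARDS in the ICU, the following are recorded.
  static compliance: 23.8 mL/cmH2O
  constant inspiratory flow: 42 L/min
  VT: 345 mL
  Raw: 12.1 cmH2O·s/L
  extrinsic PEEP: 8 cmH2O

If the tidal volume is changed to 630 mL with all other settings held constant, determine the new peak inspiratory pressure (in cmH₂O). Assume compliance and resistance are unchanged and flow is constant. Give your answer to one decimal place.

Flow: 42 L/min ÷ 60 = 0.7 L/s.
PIP = Vt/C + R·V̇ + PEEP (constant-flow equation of motion).
Only the elastic term changes: ΔPIP = ΔVt / C = (630 − 345) / 23.8 = 11.975 cmH2O.
Original PIP = 345/23.8 + 12.1×0.7 + 8 = 30.966 cmH2O; new PIP = 30.966 + (11.975) = 42.941 cmH2O.

42.9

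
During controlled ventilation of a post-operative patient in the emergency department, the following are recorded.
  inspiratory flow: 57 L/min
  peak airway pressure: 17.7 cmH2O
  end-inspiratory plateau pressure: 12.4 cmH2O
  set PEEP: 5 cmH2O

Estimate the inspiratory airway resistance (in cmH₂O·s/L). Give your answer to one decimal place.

Flow: 57 L/min ÷ 60 = 0.95 L/s.
Raw = (PIP − Pplat) / flow = (17.7 − 12.4) / 0.95 = 5.3 / 0.95 = 5.579 cmH2O·s/L.

5.6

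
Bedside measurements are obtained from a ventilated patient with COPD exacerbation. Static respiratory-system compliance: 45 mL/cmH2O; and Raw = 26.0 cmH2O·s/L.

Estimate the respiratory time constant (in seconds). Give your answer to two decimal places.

1.17

τ = R × C = 26.0 × 45 mL/cmH2O = 26.0 × 0.045 L/cmH2O = 1.17 s.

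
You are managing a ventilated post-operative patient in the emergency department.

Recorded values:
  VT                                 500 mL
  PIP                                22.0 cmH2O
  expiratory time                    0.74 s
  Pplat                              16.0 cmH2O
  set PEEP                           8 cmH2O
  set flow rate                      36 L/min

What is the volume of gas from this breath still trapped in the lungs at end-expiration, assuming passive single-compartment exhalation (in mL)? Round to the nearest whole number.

153

Flow: 36 L/min ÷ 60 = 0.6 L/s.
R = (PIP − Pplat)/V̇ = (22.0 − 16.0) / 0.6 = 6.0/0.6 = 10.0 cmH2O·s/L.
C = Vt/(Pplat − PEEP) = 500.0 / (16.0 − 8) = 500.0/8.0 = 62.5 mL/cmH2O.
τ = R × C = 10.0 × 0.0625 L/cmH2O = 0.625 s.
Fraction remaining = e^(−Te/τ) = e^(−0.74/0.625) = 0.3061.
Trapped volume = 500.0 × 0.3061 = 153.05 mL.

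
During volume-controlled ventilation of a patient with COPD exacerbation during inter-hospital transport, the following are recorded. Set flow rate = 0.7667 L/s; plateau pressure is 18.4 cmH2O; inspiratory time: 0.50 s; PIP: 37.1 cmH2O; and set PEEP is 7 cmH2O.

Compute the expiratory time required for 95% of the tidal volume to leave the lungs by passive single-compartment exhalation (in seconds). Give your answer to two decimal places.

Vt = flow × Ti = 0.7667 L/s × 0.50 s × 1000 mL/L = 383.35 mL.
R = (PIP − Pplat)/V̇ = (37.1 − 18.4) / 0.7667 = 18.7/0.7667 = 24.39 cmH2O·s/L.
C = Vt/(Pplat − PEEP) = 383.35 / (18.4 − 7) = 383.35/11.4 = 33.627 mL/cmH2O.
τ = R × C = 24.39 × 0.03363 L/cmH2O = 0.8202 s.
t = −τ·ln(1 − 0.95) = −0.8202·ln(0.05) = 2.457 s.

2.46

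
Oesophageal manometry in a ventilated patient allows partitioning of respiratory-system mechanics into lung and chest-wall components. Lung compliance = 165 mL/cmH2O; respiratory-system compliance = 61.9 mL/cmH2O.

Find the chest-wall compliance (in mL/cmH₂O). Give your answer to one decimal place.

99.1

1/Ccw = 1/Crs − 1/CL.
1/Ccw = 1/61.9 − 1/165 = 0.01009.
Ccw = 99.108 mL/cmH2O.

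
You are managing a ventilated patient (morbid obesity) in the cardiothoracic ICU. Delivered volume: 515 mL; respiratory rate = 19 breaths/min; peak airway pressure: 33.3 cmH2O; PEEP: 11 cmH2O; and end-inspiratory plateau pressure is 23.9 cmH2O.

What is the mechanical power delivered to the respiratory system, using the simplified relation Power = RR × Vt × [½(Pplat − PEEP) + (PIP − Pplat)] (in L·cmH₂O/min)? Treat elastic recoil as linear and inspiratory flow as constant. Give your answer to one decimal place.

Per-breath work = Vt × [½(Pplat−PEEP) + (PIP−Pplat)] = 0.515 × [0.5×12.9 + 9.4] = 0.515 × 15.85 = 8.163 L·cmH2O.
Power = 19 × 8.163 = 155.1 L·cmH2O/min.

155.1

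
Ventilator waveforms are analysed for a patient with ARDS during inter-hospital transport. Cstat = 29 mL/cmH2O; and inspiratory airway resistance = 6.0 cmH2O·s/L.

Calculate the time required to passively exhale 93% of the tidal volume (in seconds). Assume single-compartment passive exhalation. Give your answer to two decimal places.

τ = R × C = 6.0 × 29 mL/cmH2O = 6.0 × 0.029 L/cmH2O = 0.174 s.
Exhaled fraction f = 1 − e^(−t/τ) → t = −τ·ln(1 − f) = −0.174·ln(0.07) = 0.4627 s.

0.46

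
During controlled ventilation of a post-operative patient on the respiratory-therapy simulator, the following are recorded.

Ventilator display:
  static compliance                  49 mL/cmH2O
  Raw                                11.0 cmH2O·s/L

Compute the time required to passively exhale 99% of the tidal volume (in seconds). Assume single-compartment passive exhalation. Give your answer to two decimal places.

2.48

τ = R × C = 11.0 × 49 mL/cmH2O = 11.0 × 0.049 L/cmH2O = 0.539 s.
Exhaled fraction f = 1 − e^(−t/τ) → t = −τ·ln(1 − f) = −0.539·ln(0.01) = 2.482 s.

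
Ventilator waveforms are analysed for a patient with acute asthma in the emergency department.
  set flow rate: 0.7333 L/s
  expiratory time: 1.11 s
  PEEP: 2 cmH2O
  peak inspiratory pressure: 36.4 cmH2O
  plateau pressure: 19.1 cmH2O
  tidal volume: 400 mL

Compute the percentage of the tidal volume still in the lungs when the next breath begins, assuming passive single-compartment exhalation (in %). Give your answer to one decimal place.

13.4

R = (PIP − Pplat)/V̇ = (36.4 − 19.1) / 0.7333 = 17.3/0.7333 = 23.592 cmH2O·s/L.
C = Vt/(Pplat − PEEP) = 400.0 / (19.1 − 2) = 400.0/17.1 = 23.392 mL/cmH2O.
τ = R × C = 23.592 × 0.02339 L/cmH2O = 0.5518 s.
Fraction remaining at end-expiration = e^(−Te/τ) = e^(−1.11/0.5518) = 0.1338 → 13.38%.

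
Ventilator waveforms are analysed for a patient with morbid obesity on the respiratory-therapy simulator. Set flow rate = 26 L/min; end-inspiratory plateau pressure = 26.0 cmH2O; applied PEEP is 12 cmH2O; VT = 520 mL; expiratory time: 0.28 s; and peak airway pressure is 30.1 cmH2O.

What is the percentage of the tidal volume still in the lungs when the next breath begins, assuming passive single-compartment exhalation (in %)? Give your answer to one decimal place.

45.1

Flow: 26 L/min ÷ 60 = 0.4333 L/s.
R = (PIP − Pplat)/V̇ = (30.1 − 26.0) / 0.4333 = 4.1/0.4333 = 9.462 cmH2O·s/L.
C = Vt/(Pplat − PEEP) = 520.0 / (26.0 − 12) = 520.0/14.0 = 37.143 mL/cmH2O.
τ = R × C = 9.462 × 0.03714 L/cmH2O = 0.3514 s.
Fraction remaining at end-expiration = e^(−Te/τ) = e^(−0.28/0.3514) = 0.4508 → 45.08%.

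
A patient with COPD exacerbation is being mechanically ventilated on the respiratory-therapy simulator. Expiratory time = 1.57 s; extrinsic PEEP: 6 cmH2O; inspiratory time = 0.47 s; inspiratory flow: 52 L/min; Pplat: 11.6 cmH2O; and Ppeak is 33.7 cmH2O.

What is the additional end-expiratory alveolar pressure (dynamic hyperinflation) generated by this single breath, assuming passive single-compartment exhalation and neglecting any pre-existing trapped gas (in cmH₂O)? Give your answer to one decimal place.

2.4

Flow: 52 L/min ÷ 60 = 0.8667 L/s.
Vt = flow × Ti = 0.8667 L/s × 0.47 s × 1000 mL/L = 407.35 mL.
R = (PIP − Pplat)/V̇ = (33.7 − 11.6) / 0.8667 = 22.1/0.8667 = 25.499 cmH2O·s/L.
C = Vt/(Pplat − PEEP) = 407.35 / (11.6 − 6) = 407.35/5.6 = 72.741 mL/cmH2O.
τ = R × C = 25.499 × 0.07274 L/cmH2O = 1.855 s.
Fraction remaining = e^(−Te/τ) = e^(−1.57/1.855) = 0.429; trapped volume = 407.35 × 0.429 = 174.75 mL.
Additional alveolar pressure from trapping ≈ V_trapped / C = 174.75 / 72.741 = 2.402 cmH2O.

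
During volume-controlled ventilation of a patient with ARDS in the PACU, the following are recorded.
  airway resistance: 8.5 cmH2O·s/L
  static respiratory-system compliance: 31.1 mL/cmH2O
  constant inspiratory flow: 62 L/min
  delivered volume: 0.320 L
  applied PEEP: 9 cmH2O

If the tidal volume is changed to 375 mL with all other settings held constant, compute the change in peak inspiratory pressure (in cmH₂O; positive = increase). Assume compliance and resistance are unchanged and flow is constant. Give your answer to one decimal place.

PIP = Vt/C + R·V̇ + PEEP (constant-flow equation of motion).
Only the elastic term changes: ΔPIP = ΔVt / C = (375 − 320) / 31.1 = 1.768 cmH2O.

1.8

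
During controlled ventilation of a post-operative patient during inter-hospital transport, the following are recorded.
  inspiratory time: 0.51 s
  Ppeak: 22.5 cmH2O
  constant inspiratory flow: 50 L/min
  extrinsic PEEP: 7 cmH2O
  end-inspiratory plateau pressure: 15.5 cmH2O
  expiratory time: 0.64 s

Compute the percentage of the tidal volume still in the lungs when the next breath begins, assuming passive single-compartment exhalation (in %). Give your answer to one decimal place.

Flow: 50 L/min ÷ 60 = 0.8333 L/s.
Vt = flow × Ti = 0.8333 L/s × 0.51 s × 1000 mL/L = 424.98 mL.
R = (PIP − Pplat)/V̇ = (22.5 − 15.5) / 0.8333 = 7.0/0.8333 = 8.4 cmH2O·s/L.
C = Vt/(Pplat − PEEP) = 424.98 / (15.5 − 7) = 424.98/8.5 = 49.998 mL/cmH2O.
τ = R × C = 8.4 × 0.05 L/cmH2O = 0.42 s.
Fraction remaining at end-expiration = e^(−Te/τ) = e^(−0.64/0.42) = 0.2179 → 21.79%.

21.8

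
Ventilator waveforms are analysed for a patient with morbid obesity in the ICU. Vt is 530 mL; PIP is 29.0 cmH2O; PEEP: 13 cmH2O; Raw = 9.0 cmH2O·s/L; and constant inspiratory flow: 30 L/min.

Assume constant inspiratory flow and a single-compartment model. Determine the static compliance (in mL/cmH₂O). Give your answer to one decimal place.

Flow: 30 L/min ÷ 60 = 0.5 L/s.
Equation of motion (constant flow): PIP = Vt/C + R·V̇ + PEEP.
Vt/C = PIP − R·V̇ − PEEP = 29.0 − 9.0×0.5 − 13 = 29.0 − 4.5 − 13 = 11.5 cmH2O.
C = Vt / 11.5 = 530 / 11.5 = 46.087 mL/cmH2O.

46.1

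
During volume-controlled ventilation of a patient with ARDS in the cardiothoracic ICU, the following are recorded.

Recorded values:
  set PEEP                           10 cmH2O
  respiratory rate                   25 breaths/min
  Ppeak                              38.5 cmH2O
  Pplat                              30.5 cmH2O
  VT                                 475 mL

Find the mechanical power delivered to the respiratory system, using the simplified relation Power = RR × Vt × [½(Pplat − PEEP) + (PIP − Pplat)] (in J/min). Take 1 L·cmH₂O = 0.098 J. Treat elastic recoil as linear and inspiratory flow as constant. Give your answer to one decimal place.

21.2

Per-breath work = Vt × [½(Pplat−PEEP) + (PIP−Pplat)] = 0.475 × [0.5×20.5 + 8.0] = 0.475 × 18.25 = 8.669 L·cmH2O.
Power = 25 × 8.669 = 216.73 L·cmH2O/min.
× 0.098 J/(L·cmH2O) → 21.24 J/min.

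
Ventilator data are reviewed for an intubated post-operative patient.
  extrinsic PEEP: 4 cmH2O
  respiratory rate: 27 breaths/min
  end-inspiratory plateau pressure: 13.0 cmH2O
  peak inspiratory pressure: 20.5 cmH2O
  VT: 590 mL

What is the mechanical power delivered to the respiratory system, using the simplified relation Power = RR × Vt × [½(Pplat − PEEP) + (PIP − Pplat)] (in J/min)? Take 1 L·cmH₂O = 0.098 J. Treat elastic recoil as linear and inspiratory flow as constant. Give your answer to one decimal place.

Per-breath work = Vt × [½(Pplat−PEEP) + (PIP−Pplat)] = 0.590 × [0.5×9.0 + 7.5] = 0.590 × 12.0 = 7.08 L·cmH2O.
Power = 27 × 7.08 = 191.16 L·cmH2O/min.
× 0.098 J/(L·cmH2O) → 18.734 J/min.

18.7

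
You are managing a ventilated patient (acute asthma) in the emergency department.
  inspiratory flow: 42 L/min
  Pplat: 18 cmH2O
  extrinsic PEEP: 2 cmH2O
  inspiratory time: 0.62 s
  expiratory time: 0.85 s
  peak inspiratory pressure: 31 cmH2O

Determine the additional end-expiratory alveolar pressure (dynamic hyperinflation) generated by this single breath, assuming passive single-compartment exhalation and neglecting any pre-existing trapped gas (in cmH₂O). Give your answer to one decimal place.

Flow: 42 L/min ÷ 60 = 0.7 L/s.
Vt = flow × Ti = 0.7 L/s × 0.62 s × 1000 mL/L = 434.0 mL.
R = (PIP − Pplat)/V̇ = (31 − 18) / 0.7 = 13.0/0.7 = 18.571 cmH2O·s/L.
C = Vt/(Pplat − PEEP) = 434.0 / (18 − 2) = 434.0/16.0 = 27.125 mL/cmH2O.
τ = R × C = 18.571 × 0.02713 L/cmH2O = 0.5038 s.
Fraction remaining = e^(−Te/τ) = e^(−0.85/0.5038) = 0.185; trapped volume = 434.0 × 0.185 = 80.29 mL.
Additional alveolar pressure from trapping ≈ V_trapped / C = 80.29 / 27.125 = 2.96 cmH2O.

3.0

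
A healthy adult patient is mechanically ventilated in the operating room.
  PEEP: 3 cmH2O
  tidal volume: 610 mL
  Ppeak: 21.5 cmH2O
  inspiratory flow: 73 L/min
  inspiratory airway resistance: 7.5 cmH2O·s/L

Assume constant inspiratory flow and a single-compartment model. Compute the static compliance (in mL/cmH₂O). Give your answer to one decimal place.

65.1

Flow: 73 L/min ÷ 60 = 1.2167 L/s.
Equation of motion (constant flow): PIP = Vt/C + R·V̇ + PEEP.
Vt/C = PIP − R·V̇ − PEEP = 21.5 − 7.5×1.2167 − 3 = 21.5 − 9.125 − 3 = 9.375 cmH2O.
C = Vt / 9.375 = 610 / 9.375 = 65.067 mL/cmH2O.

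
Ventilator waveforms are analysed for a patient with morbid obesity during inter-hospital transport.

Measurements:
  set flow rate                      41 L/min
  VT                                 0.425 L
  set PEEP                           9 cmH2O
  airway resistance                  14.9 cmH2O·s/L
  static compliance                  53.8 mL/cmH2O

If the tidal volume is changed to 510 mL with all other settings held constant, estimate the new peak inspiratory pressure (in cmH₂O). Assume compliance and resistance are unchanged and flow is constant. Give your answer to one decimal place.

28.7

Flow: 41 L/min ÷ 60 = 0.6833 L/s.
PIP = Vt/C + R·V̇ + PEEP (constant-flow equation of motion).
Only the elastic term changes: ΔPIP = ΔVt / C = (510 − 425) / 53.8 = 1.58 cmH2O.
Original PIP = 425/53.8 + 14.9×0.6833 + 9 = 27.081 cmH2O; new PIP = 27.081 + (1.58) = 28.661 cmH2O.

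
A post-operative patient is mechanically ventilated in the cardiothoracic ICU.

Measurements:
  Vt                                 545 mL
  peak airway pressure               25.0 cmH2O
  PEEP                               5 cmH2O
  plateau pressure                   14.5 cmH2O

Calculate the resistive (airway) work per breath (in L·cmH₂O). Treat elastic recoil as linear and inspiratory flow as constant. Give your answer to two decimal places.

5.72

With constant inspiratory flow the resistive pressure is constant at PIP − Pplat = 25.0 − 14.5 = 10.5 cmH2O, so resistive work = 10.5 × 0.545 = 5.723 L·cmH2O.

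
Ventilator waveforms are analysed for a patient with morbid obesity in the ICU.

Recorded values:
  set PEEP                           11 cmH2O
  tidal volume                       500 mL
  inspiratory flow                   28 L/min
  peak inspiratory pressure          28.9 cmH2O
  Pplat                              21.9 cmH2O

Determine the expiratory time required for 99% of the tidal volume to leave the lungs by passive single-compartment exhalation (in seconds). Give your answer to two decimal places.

Flow: 28 L/min ÷ 60 = 0.4667 L/s.
R = (PIP − Pplat)/V̇ = (28.9 − 21.9) / 0.4667 = 7.0/0.4667 = 14.999 cmH2O·s/L.
C = Vt/(Pplat − PEEP) = 500.0 / (21.9 − 11) = 500.0/10.9 = 45.872 mL/cmH2O.
τ = R × C = 14.999 × 0.04587 L/cmH2O = 0.688 s.
t = −τ·ln(1 − 0.99) = −0.688·ln(0.01) = 3.168 s.

3.17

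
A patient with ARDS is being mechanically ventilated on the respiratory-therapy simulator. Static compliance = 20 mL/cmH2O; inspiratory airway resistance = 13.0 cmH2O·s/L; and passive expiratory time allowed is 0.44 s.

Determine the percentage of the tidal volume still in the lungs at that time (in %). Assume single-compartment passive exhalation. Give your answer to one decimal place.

18.4

τ = R × C = 13.0 × 20 mL/cmH2O = 13.0 × 0.020 L/cmH2O = 0.26 s.
Passive exhalation: V(t)/V₀ = e^(−t/τ) = e^(−0.44/0.26) = 0.1841.
Fraction remaining = 0.1841 → 18.41%.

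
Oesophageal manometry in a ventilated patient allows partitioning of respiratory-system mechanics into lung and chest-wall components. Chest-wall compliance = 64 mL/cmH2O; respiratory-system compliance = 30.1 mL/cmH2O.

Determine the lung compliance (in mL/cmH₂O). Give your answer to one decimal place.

1/CL = 1/Crs − 1/Ccw.
1/CL = 1/30.1 − 1/64 = 0.0176.
CL = 56.818 mL/cmH2O.

56.8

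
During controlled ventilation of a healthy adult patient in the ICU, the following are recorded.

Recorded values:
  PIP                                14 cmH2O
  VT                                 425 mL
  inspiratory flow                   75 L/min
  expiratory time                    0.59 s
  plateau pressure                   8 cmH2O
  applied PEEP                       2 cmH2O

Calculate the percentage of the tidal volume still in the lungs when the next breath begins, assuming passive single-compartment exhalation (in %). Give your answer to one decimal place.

Flow: 75 L/min ÷ 60 = 1.25 L/s.
R = (PIP − Pplat)/V̇ = (14 − 8) / 1.25 = 6.0/1.25 = 4.8 cmH2O·s/L.
C = Vt/(Pplat − PEEP) = 425.0 / (8 − 2) = 425.0/6.0 = 70.833 mL/cmH2O.
τ = R × C = 4.8 × 0.07083 L/cmH2O = 0.34 s.
Fraction remaining at end-expiration = e^(−Te/τ) = e^(−0.59/0.34) = 0.1763 → 17.63%.

17.6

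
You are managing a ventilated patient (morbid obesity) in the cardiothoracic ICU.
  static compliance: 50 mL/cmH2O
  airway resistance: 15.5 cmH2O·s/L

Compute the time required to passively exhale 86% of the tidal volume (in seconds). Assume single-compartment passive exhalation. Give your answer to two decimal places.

1.52

τ = R × C = 15.5 × 50 mL/cmH2O = 15.5 × 0.050 L/cmH2O = 0.775 s.
Exhaled fraction f = 1 − e^(−t/τ) → t = −τ·ln(1 − f) = −0.775·ln(0.14) = 1.524 s.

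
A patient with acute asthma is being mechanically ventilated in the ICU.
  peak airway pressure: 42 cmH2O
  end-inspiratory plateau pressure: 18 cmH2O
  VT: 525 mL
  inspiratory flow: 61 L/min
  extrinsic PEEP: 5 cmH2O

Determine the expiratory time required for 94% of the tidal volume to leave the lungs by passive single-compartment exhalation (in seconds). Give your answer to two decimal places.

2.68

Flow: 61 L/min ÷ 60 = 1.0167 L/s.
R = (PIP − Pplat)/V̇ = (42 − 18) / 1.0167 = 24.0/1.0167 = 23.606 cmH2O·s/L.
C = Vt/(Pplat − PEEP) = 525.0 / (18 − 5) = 525.0/13.0 = 40.385 mL/cmH2O.
τ = R × C = 23.606 × 0.04039 L/cmH2O = 0.9534 s.
t = −τ·ln(1 − 0.94) = −0.9534·ln(0.06) = 2.682 s.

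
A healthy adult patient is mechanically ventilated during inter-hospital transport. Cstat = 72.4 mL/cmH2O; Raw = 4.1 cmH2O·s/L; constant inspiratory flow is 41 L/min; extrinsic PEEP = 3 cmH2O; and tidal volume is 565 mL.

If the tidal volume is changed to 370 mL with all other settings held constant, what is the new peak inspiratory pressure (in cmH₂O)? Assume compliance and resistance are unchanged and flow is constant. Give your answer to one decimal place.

Flow: 41 L/min ÷ 60 = 0.6833 L/s.
PIP = Vt/C + R·V̇ + PEEP (constant-flow equation of motion).
Only the elastic term changes: ΔPIP = ΔVt / C = (370 − 565) / 72.4 = -2.693 cmH2O.
Original PIP = 565/72.4 + 4.1×0.6833 + 3 = 13.605 cmH2O; new PIP = 13.605 + (-2.693) = 10.912 cmH2O.

10.9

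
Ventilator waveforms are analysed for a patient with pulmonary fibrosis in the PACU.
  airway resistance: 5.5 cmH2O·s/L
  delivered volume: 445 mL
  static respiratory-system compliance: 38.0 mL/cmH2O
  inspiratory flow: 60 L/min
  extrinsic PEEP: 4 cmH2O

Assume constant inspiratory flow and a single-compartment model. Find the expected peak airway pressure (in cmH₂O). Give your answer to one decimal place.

21.2

Flow: 60 L/min ÷ 60 = 1 L/s.
Equation of motion (constant flow): PIP = Vt/C + R·V̇ + PEEP.
PIP = 445/38.0 + 5.5×1 + 4 = 11.711 + 5.5 + 4 = 21.211 cmH2O.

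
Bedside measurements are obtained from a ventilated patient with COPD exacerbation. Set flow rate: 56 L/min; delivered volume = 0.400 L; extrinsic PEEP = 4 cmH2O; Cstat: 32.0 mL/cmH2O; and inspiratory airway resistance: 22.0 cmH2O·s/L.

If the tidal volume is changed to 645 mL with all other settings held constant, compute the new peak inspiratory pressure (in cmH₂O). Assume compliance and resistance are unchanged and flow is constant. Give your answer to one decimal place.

Flow: 56 L/min ÷ 60 = 0.9333 L/s.
PIP = Vt/C + R·V̇ + PEEP (constant-flow equation of motion).
Only the elastic term changes: ΔPIP = ΔVt / C = (645 − 400) / 32.0 = 7.656 cmH2O.
Original PIP = 400/32.0 + 22.0×0.9333 + 4 = 37.033 cmH2O; new PIP = 37.033 + (7.656) = 44.689 cmH2O.

44.7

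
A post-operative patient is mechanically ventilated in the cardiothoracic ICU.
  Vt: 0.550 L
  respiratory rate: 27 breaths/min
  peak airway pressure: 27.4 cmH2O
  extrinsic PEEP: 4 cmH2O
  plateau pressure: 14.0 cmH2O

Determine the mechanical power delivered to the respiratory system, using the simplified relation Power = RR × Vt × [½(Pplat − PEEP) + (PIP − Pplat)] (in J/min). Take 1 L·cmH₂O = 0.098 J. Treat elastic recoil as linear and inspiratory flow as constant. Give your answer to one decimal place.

Per-breath work = Vt × [½(Pplat−PEEP) + (PIP−Pplat)] = 0.550 × [0.5×10.0 + 13.4] = 0.550 × 18.4 = 10.12 L·cmH2O.
Power = 27 × 10.12 = 273.24 L·cmH2O/min.
× 0.098 J/(L·cmH2O) → 26.778 J/min.

26.8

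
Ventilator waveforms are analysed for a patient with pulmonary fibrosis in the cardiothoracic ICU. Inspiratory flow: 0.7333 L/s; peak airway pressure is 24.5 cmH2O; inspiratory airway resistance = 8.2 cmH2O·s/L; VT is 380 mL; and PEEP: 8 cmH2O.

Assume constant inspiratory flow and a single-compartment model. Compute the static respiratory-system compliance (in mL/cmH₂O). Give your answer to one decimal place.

Equation of motion (constant flow): PIP = Vt/C + R·V̇ + PEEP.
Vt/C = PIP − R·V̇ − PEEP = 24.5 − 8.2×0.7333 − 8 = 24.5 − 6.013 − 8 = 10.487 cmH2O.
C = Vt / 10.487 = 380 / 10.487 = 36.235 mL/cmH2O.

36.2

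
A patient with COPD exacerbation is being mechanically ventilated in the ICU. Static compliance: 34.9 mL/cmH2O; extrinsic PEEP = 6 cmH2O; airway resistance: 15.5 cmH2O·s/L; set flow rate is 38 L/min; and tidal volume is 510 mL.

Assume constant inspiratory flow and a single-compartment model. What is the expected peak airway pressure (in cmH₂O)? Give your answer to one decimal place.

30.4

Flow: 38 L/min ÷ 60 = 0.6333 L/s.
Equation of motion (constant flow): PIP = Vt/C + R·V̇ + PEEP.
PIP = 510/34.9 + 15.5×0.6333 + 6 = 14.613 + 9.816 + 6 = 30.429 cmH2O.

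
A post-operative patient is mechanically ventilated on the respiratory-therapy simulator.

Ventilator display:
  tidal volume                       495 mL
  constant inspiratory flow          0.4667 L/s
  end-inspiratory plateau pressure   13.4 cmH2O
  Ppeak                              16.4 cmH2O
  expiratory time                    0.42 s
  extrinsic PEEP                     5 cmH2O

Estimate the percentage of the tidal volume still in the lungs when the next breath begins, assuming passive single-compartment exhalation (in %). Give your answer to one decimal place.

33.0

R = (PIP − Pplat)/V̇ = (16.4 − 13.4) / 0.4667 = 3.0/0.4667 = 6.428 cmH2O·s/L.
C = Vt/(Pplat − PEEP) = 495.0 / (13.4 − 5) = 495.0/8.4 = 58.929 mL/cmH2O.
τ = R × C = 6.428 × 0.05893 L/cmH2O = 0.3788 s.
Fraction remaining at end-expiration = e^(−Te/τ) = e^(−0.42/0.3788) = 0.33 → 33.0%.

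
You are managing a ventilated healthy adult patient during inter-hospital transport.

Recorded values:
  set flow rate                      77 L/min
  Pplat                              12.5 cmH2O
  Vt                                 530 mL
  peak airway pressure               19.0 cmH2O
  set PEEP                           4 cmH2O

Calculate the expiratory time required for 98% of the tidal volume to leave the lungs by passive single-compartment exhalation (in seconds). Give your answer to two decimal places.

Flow: 77 L/min ÷ 60 = 1.2833 L/s.
R = (PIP − Pplat)/V̇ = (19.0 − 12.5) / 1.2833 = 6.5/1.2833 = 5.065 cmH2O·s/L.
C = Vt/(Pplat − PEEP) = 530.0 / (12.5 − 4) = 530.0/8.5 = 62.353 mL/cmH2O.
τ = R × C = 5.065 × 0.06235 L/cmH2O = 0.3158 s.
t = −τ·ln(1 − 0.98) = −0.3158·ln(0.02) = 1.235 s.

1.24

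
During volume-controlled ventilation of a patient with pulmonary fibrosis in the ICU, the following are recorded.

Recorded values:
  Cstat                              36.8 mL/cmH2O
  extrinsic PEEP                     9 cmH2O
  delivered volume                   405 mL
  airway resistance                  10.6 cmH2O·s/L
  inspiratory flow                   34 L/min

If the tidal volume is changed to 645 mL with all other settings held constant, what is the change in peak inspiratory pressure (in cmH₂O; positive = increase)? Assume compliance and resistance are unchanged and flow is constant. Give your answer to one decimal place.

6.5

PIP = Vt/C + R·V̇ + PEEP (constant-flow equation of motion).
Only the elastic term changes: ΔPIP = ΔVt / C = (645 − 405) / 36.8 = 6.522 cmH2O.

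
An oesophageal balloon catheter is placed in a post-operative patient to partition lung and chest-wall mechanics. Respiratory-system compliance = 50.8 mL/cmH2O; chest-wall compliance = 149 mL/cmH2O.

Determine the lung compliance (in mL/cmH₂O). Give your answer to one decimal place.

1/CL = 1/Crs − 1/Ccw.
1/CL = 1/50.8 − 1/149 = 0.01297.
CL = 77.101 mL/cmH2O.

77.1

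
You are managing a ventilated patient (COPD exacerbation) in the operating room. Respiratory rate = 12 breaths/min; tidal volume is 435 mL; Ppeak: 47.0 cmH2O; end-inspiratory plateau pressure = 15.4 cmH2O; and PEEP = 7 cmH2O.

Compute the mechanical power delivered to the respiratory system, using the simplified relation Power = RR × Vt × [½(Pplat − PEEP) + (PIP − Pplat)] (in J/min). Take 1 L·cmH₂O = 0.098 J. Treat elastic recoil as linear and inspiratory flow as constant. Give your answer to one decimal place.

Per-breath work = Vt × [½(Pplat−PEEP) + (PIP−Pplat)] = 0.435 × [0.5×8.4 + 31.6] = 0.435 × 35.8 = 15.573 L·cmH2O.
Power = 12 × 15.573 = 186.88 L·cmH2O/min.
× 0.098 J/(L·cmH2O) → 18.314 J/min.

18.3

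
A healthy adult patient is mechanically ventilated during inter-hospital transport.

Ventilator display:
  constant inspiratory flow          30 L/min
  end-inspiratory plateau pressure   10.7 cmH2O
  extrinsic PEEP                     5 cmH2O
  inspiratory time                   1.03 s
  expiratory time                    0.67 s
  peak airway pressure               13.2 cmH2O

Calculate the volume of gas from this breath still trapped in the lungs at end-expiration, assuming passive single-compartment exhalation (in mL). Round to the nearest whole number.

Flow: 30 L/min ÷ 60 = 0.5 L/s.
Vt = flow × Ti = 0.5 L/s × 1.03 s × 1000 mL/L = 515.0 mL.
R = (PIP − Pplat)/V̇ = (13.2 − 10.7) / 0.5 = 2.5/0.5 = 5.0 cmH2O·s/L.
C = Vt/(Pplat − PEEP) = 515.0 / (10.7 − 5) = 515.0/5.7 = 90.351 mL/cmH2O.
τ = R × C = 5.0 × 0.09035 L/cmH2O = 0.4518 s.
Fraction remaining = e^(−Te/τ) = e^(−0.67/0.4518) = 0.227.
Trapped volume = 515.0 × 0.227 = 116.91 mL.

117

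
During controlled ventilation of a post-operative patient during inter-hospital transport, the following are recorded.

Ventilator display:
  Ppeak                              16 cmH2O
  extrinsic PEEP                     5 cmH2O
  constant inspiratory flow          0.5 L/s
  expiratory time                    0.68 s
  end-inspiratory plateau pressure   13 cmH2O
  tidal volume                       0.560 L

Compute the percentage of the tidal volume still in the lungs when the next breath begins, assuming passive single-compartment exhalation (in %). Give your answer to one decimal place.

R = (PIP − Pplat)/V̇ = (16 − 13) / 0.5 = 3.0/0.5 = 6.0 cmH2O·s/L.
C = Vt/(Pplat − PEEP) = 560.0 / (13 − 5) = 560.0/8.0 = 70.0 mL/cmH2O.
τ = R × C = 6.0 × 0.07 L/cmH2O = 0.42 s.
Fraction remaining at end-expiration = e^(−Te/τ) = e^(−0.68/0.42) = 0.1981 → 19.81%.

19.8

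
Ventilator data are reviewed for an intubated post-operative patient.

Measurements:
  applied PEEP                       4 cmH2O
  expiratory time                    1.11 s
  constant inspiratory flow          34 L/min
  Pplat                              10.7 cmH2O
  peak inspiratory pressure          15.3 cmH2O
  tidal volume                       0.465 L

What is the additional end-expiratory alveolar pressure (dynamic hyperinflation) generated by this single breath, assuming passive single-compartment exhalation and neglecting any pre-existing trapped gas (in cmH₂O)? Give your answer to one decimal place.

Flow: 34 L/min ÷ 60 = 0.5667 L/s.
R = (PIP − Pplat)/V̇ = (15.3 − 10.7) / 0.5667 = 4.6/0.5667 = 8.117 cmH2O·s/L.
C = Vt/(Pplat − PEEP) = 465.0 / (10.7 − 4) = 465.0/6.7 = 69.403 mL/cmH2O.
τ = R × C = 8.117 × 0.0694 L/cmH2O = 0.5633 s.
Fraction remaining = e^(−Te/τ) = e^(−1.11/0.5633) = 0.1394; trapped volume = 465.0 × 0.1394 = 64.821 mL.
Additional alveolar pressure from trapping ≈ V_trapped / C = 64.821 / 69.403 = 0.934 cmH2O.

0.9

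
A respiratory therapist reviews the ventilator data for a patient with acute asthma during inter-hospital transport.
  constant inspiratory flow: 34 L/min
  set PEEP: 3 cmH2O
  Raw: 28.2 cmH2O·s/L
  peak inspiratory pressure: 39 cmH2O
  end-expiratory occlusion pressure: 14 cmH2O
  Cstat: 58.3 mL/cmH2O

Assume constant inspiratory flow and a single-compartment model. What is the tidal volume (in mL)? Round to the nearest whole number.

Flow: 34 L/min ÷ 60 = 0.5667 L/s.
Total PEEP = 14 cmH2O (set 3 + intrinsic 11); this is the baseline alveolar pressure.
Equation of motion (constant flow): PIP = Vt/C + R·V̇ + PEEP.
Vt/C = PIP − R·V̇ − PEEP = 39 − 15.981 − 14 = 9.019 cmH2O.
Vt = C × 9.019 = 58.3 × 9.019 = 525.81 mL.

526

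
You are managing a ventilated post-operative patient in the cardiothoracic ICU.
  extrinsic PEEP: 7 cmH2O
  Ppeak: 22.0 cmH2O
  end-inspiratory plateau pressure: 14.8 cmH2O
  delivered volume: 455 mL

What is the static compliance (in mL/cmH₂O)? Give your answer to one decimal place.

Cstat = Vt / (Pplat − PEEP) = 455 / (14.8 − 7) = 455 / 7.8 = 58.333 mL/cmH2O.

58.3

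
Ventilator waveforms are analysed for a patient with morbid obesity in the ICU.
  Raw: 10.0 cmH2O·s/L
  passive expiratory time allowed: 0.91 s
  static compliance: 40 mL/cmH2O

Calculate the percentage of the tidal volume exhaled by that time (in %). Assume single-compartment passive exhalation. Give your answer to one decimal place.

τ = R × C = 10.0 × 40 mL/cmH2O = 10.0 × 0.040 L/cmH2O = 0.4 s.
Passive exhalation: V(t)/V₀ = e^(−t/τ) = e^(−0.91/0.4) = 0.1028.
Fraction exhaled = 1 − 0.1028 = 0.8972 → 89.72%.

89.7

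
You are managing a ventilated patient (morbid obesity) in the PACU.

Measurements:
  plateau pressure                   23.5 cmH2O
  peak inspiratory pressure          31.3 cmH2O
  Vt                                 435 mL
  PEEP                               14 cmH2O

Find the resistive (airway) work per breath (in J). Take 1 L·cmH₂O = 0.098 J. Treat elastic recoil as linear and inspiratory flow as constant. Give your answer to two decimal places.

With constant inspiratory flow the resistive pressure is constant at PIP − Pplat = 31.3 − 23.5 = 7.8 cmH2O, so resistive work = 7.8 × 0.435 = 3.393 L·cmH2O.
× 0.098 J/(L·cmH2O) → 0.3325 J.

0.33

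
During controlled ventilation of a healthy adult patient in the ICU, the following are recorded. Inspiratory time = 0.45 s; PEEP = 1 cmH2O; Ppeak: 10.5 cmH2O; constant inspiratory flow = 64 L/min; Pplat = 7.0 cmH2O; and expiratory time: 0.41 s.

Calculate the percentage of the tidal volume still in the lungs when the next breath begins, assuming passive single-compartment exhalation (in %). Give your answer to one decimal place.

Flow: 64 L/min ÷ 60 = 1.0667 L/s.
Vt = flow × Ti = 1.0667 L/s × 0.45 s × 1000 mL/L = 480.02 mL.
R = (PIP − Pplat)/V̇ = (10.5 − 7.0) / 1.0667 = 3.5/1.0667 = 3.281 cmH2O·s/L.
C = Vt/(Pplat − PEEP) = 480.02 / (7.0 − 1) = 480.02/6.0 = 80.003 mL/cmH2O.
τ = R × C = 3.281 × 0.08 L/cmH2O = 0.2625 s.
Fraction remaining at end-expiration = e^(−Te/τ) = e^(−0.41/0.2625) = 0.2097 → 20.97%.

21.0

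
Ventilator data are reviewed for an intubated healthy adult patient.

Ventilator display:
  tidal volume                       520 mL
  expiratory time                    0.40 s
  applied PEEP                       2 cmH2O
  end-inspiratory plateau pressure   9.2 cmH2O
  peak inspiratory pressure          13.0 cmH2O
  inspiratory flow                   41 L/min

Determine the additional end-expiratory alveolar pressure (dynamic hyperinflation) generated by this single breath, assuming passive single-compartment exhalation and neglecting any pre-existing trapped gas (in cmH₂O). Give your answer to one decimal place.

2.7

Flow: 41 L/min ÷ 60 = 0.6833 L/s.
R = (PIP − Pplat)/V̇ = (13.0 − 9.2) / 0.6833 = 3.8/0.6833 = 5.561 cmH2O·s/L.
C = Vt/(Pplat − PEEP) = 520.0 / (9.2 − 2) = 520.0/7.2 = 72.222 mL/cmH2O.
τ = R × C = 5.561 × 0.07222 L/cmH2O = 0.4016 s.
Fraction remaining = e^(−Te/τ) = e^(−0.40/0.4016) = 0.3693; trapped volume = 520.0 × 0.3693 = 192.04 mL.
Additional alveolar pressure from trapping ≈ V_trapped / C = 192.04 / 72.222 = 2.659 cmH2O.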